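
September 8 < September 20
True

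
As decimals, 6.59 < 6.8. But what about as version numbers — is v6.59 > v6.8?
True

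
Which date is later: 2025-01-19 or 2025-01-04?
2025-01-19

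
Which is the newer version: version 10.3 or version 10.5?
version 10.5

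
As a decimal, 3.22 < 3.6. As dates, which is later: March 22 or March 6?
March 22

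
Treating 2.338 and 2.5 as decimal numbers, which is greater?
2.5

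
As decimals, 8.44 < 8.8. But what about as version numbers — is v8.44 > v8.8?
True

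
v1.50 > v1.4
True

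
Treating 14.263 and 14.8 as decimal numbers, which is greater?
14.8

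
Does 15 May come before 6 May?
No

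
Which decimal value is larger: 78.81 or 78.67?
78.81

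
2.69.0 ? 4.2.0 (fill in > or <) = <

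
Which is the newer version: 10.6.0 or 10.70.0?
10.70.0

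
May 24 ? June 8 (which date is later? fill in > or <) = <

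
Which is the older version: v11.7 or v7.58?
v7.58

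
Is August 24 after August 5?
Yes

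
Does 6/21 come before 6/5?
No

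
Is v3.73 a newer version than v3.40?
Yes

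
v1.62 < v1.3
False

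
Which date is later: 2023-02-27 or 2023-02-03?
2023-02-27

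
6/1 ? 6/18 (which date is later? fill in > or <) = <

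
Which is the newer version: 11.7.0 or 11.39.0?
11.39.0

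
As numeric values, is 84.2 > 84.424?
False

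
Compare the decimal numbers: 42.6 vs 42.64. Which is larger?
42.64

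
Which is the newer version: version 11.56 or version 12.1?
version 12.1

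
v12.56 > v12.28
True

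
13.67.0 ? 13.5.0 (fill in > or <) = >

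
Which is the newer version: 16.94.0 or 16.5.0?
16.94.0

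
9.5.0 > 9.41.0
False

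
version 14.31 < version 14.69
True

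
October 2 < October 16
True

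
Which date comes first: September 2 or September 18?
September 2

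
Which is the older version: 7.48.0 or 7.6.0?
7.6.0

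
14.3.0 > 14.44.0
False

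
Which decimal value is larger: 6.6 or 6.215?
6.6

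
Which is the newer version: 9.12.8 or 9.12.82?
9.12.82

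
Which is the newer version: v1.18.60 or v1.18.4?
v1.18.60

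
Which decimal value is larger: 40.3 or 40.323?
40.323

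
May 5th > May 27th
False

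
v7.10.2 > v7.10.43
False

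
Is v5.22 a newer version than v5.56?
No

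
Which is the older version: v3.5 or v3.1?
v3.1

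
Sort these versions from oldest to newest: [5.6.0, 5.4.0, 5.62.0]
[5.4.0, 5.6.0, 5.62.0]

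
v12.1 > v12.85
False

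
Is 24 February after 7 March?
No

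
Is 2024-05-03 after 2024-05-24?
No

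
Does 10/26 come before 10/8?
No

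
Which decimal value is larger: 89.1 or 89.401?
89.401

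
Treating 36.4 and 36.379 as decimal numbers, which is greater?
36.4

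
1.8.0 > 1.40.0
False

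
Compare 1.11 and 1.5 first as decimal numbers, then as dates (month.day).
As decimals: 1.11 < 1.5. As dates: 1/11 is later than 1/5 (day 11 > day 5).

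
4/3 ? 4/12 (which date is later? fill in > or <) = <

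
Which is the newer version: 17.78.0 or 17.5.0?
17.78.0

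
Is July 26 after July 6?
Yes. Day 26 comes after day 6 in July — this is a date comparison, not a decimal one (the decimal 7.26 would be smaller than 7.6).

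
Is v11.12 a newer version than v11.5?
Yes. Version numbers are compared segment by segment as integers, not as decimals: minor version 12 > 5, so v11.12 > v11.5 (even though the decimal 11.12 < 11.5).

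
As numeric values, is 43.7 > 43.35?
True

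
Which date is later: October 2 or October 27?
October 27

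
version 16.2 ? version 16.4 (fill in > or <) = <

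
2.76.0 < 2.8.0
False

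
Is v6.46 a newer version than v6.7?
Yes. Version numbers are compared segment by segment as integers, not as decimals: minor version 46 > 7, so v6.46 > v6.7 (even though the decimal 6.46 < 6.7).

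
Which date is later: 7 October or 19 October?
19 October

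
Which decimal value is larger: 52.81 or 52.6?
52.81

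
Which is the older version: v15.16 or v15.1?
v15.1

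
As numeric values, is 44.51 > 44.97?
False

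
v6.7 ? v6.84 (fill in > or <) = <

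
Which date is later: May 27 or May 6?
May 27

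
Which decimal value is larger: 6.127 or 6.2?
6.2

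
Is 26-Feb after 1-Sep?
No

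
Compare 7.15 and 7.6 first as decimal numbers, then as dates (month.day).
As decimals: 7.15 < 7.6. As dates: 7/15 is later than 7/6 (day 15 > day 6).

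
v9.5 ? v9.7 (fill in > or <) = <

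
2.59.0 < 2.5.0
False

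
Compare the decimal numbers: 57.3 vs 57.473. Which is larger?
57.473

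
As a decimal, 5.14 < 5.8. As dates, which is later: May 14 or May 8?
May 14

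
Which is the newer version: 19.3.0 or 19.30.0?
19.30.0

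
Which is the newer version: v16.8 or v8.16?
v16.8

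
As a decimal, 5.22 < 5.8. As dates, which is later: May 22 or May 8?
May 22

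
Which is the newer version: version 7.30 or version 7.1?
version 7.30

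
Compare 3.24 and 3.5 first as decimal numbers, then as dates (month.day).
As decimals: 3.24 < 3.5. As dates: 3/24 is later than 3/5 (day 24 > day 5).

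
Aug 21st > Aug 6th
True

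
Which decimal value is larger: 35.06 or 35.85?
35.85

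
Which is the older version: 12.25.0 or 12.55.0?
12.25.0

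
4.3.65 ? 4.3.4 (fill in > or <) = >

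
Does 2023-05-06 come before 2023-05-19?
Yes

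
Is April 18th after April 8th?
Yes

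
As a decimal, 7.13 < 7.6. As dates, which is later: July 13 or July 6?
July 13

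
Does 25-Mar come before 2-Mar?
No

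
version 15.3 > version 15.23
False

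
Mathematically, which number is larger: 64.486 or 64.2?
64.486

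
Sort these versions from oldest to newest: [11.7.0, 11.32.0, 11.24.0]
[11.7.0, 11.24.0, 11.32.0]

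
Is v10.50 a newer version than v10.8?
Yes. Version numbers are compared segment by segment as integers, not as decimals: minor version 50 > 8, so v10.50 > v10.8 (even though the decimal 10.50 < 10.8).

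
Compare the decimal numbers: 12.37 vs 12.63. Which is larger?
12.63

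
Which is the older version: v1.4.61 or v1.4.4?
v1.4.4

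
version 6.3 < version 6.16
True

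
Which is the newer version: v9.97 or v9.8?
v9.97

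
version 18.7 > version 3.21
True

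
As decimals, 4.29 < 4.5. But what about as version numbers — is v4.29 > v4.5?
True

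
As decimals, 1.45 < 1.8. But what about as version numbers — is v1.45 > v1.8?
True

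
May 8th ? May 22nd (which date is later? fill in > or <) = <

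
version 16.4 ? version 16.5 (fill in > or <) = <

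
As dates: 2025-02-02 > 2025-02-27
False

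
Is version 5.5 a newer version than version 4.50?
Yes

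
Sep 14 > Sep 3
True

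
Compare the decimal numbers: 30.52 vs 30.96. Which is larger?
30.96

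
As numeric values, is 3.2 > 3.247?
False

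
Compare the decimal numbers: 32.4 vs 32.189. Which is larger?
32.4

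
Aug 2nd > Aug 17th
False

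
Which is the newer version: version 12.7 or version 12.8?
version 12.8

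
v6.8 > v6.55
False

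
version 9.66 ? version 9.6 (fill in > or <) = >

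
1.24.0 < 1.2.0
False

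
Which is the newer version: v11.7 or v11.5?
v11.7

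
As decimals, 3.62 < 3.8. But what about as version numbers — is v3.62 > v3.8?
True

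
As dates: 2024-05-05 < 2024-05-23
True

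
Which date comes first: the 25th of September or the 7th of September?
the 7th of September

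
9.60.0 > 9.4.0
True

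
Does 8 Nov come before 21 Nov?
Yes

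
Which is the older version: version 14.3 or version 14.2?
version 14.2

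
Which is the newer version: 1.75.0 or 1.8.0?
1.75.0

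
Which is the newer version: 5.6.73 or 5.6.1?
5.6.73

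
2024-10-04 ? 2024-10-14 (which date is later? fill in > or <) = <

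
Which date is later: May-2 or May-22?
May-22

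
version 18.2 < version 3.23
False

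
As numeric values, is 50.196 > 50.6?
False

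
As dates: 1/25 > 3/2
False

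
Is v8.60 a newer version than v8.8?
Yes. Version numbers are compared segment by segment as integers, not as decimals: minor version 60 > 8, so v8.60 > v8.8 (even though the decimal 8.60 < 8.8).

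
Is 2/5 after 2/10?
No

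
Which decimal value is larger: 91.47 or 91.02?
91.47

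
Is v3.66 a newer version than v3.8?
Yes. Version numbers are compared segment by segment as integers, not as decimals: minor version 66 > 8, so v3.66 > v3.8 (even though the decimal 3.66 < 3.8).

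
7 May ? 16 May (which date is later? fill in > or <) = <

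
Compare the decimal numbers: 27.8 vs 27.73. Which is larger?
27.8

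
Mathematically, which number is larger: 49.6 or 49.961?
49.961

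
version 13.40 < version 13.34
False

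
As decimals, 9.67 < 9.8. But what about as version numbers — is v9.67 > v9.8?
True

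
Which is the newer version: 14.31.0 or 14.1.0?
14.31.0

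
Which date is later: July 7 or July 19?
July 19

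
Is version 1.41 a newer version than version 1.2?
Yes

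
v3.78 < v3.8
False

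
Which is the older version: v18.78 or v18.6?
v18.6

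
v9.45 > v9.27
True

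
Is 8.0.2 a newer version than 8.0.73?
No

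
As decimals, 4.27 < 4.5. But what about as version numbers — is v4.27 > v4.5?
True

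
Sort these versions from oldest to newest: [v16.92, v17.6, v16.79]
[v16.79, v16.92, v17.6]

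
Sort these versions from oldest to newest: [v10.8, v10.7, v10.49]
[v10.7, v10.8, v10.49]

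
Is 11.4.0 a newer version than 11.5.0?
No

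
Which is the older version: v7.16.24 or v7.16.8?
v7.16.8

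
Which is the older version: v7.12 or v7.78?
v7.12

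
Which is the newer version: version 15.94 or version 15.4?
version 15.94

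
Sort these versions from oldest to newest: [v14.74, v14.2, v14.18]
[v14.2, v14.18, v14.74]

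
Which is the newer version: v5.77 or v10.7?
v10.7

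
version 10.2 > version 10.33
False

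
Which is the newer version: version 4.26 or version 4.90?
version 4.90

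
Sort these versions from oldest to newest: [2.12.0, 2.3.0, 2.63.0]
[2.3.0, 2.12.0, 2.63.0]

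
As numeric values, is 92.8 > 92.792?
True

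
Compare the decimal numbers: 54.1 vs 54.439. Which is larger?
54.439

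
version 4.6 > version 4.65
False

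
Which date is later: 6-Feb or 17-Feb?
17-Feb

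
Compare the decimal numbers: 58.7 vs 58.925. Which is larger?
58.925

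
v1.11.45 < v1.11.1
False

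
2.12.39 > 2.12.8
True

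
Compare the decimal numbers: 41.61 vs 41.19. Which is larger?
41.61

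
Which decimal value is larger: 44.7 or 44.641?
44.7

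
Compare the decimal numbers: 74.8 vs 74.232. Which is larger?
74.8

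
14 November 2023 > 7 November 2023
True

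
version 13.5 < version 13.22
True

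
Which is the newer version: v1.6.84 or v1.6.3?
v1.6.84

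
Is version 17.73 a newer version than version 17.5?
Yes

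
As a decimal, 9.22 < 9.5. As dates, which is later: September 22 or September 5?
September 22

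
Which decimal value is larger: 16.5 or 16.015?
16.5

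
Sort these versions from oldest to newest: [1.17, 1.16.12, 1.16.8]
[1.16.8, 1.16.12, 1.17]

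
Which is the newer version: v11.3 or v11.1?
v11.3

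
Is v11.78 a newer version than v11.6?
Yes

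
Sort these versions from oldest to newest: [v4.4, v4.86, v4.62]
[v4.4, v4.62, v4.86]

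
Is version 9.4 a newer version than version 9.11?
No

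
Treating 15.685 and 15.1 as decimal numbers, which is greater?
15.685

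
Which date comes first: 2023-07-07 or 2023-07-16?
2023-07-07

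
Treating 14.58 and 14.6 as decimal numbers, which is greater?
14.6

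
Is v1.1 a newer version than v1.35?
No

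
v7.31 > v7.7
True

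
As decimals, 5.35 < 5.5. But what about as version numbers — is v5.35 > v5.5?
True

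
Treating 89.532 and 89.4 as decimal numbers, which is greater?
89.532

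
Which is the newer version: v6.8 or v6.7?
v6.8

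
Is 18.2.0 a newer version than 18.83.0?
No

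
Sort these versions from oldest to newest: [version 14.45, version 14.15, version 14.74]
[version 14.15, version 14.45, version 14.74]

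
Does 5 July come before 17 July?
Yes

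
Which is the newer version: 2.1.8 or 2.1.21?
2.1.21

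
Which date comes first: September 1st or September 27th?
September 1st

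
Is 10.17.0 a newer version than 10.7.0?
Yes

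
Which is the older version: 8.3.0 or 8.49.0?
8.3.0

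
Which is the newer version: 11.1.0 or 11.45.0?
11.45.0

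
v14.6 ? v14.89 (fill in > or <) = <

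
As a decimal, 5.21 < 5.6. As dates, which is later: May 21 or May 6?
May 21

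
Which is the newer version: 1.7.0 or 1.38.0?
1.38.0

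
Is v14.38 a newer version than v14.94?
No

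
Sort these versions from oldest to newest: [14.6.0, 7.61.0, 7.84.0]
[7.61.0, 7.84.0, 14.6.0]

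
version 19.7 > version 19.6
True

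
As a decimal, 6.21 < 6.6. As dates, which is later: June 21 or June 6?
June 21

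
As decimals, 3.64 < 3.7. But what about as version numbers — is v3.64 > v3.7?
True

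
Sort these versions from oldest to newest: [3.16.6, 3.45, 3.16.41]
[3.16.6, 3.16.41, 3.45]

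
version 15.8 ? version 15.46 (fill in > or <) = <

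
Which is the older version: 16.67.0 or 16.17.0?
16.17.0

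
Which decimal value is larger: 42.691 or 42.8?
42.8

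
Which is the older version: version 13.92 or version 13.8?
version 13.8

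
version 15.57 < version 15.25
False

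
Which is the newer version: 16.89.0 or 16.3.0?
16.89.0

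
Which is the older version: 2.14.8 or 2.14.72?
2.14.8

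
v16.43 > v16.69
False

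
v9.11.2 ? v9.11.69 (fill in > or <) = <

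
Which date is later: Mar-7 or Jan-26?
Mar-7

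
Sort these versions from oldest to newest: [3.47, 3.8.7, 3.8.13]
[3.8.7, 3.8.13, 3.47]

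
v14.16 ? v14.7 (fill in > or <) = >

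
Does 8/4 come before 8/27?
Yes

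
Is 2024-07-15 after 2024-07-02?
Yes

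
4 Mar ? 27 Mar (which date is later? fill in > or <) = <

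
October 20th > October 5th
True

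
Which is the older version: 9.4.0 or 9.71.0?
9.4.0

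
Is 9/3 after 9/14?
No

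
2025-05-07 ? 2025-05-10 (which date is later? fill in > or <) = <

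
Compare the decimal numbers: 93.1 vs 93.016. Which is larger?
93.1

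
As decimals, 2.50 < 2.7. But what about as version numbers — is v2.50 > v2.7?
True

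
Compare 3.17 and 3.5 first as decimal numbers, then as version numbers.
As decimals: 3.17 < 3.5. As versions: v3.17 > v3.5 (minor version 17 > 5).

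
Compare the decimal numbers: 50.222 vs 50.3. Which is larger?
50.3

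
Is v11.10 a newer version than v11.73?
No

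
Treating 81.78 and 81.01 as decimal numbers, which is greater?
81.78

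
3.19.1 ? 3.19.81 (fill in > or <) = <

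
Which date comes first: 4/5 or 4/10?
4/5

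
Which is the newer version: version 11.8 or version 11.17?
version 11.17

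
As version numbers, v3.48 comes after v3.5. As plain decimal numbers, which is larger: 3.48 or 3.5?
3.5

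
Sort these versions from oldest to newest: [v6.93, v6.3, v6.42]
[v6.3, v6.42, v6.93]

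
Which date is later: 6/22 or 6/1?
6/22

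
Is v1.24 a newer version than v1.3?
Yes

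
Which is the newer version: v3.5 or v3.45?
v3.45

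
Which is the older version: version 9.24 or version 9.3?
version 9.3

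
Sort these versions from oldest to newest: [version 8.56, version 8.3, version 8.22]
[version 8.3, version 8.22, version 8.56]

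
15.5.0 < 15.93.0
True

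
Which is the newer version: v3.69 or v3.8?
v3.69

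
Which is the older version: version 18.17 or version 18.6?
version 18.6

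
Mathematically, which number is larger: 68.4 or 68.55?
68.55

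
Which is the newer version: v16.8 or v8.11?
v16.8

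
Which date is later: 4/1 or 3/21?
4/1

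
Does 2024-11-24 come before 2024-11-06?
No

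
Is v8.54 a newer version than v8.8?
Yes. Version numbers are compared segment by segment as integers, not as decimals: minor version 54 > 8, so v8.54 > v8.8 (even though the decimal 8.54 < 8.8).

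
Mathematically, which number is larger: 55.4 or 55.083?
55.4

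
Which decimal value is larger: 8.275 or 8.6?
8.6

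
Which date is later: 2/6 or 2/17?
2/17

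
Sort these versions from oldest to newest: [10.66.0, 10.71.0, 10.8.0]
[10.8.0, 10.66.0, 10.71.0]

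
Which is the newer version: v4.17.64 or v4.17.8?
v4.17.64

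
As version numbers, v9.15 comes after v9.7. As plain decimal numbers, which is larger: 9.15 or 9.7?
9.7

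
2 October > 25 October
False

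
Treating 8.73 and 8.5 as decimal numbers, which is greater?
8.73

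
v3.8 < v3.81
True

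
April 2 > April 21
False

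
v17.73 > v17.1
True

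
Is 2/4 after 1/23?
Yes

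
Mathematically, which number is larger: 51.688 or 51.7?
51.7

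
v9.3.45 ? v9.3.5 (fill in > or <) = >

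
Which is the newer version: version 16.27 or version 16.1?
version 16.27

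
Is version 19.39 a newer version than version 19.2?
Yes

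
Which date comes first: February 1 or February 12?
February 1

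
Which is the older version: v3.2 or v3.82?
v3.2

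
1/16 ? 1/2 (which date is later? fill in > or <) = >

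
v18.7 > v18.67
False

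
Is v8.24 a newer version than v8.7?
Yes. Version numbers are compared segment by segment as integers, not as decimals: minor version 24 > 7, so v8.24 > v8.7 (even though the decimal 8.24 < 8.7).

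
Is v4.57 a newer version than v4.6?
Yes. Version numbers are compared segment by segment as integers, not as decimals: minor version 57 > 6, so v4.57 > v4.6 (even though the decimal 4.57 < 4.6).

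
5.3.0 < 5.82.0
True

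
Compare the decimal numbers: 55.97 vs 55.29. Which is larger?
55.97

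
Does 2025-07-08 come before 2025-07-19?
Yes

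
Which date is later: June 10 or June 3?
June 10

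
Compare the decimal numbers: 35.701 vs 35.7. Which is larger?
35.701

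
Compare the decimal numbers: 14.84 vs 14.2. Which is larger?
14.84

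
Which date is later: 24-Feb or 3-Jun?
3-Jun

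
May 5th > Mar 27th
True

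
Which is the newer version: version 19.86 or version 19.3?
version 19.86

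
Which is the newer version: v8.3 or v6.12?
v8.3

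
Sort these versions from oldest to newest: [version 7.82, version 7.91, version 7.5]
[version 7.5, version 7.82, version 7.91]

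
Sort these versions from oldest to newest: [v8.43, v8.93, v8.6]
[v8.6, v8.43, v8.93]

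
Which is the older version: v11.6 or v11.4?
v11.4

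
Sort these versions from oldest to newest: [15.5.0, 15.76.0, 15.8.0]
[15.5.0, 15.8.0, 15.76.0]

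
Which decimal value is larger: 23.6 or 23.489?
23.6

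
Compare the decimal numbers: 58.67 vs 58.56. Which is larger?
58.67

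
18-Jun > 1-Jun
True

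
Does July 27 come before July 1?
No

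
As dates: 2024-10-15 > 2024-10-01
True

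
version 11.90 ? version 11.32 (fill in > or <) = >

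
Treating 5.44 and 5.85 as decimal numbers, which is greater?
5.85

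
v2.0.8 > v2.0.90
False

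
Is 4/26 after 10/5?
No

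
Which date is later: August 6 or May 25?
August 6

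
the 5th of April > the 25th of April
False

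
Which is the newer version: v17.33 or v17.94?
v17.94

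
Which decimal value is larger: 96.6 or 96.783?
96.783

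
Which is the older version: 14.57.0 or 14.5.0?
14.5.0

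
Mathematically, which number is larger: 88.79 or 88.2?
88.79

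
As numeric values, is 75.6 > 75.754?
False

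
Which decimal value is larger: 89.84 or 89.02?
89.84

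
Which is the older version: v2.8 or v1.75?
v1.75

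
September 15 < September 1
False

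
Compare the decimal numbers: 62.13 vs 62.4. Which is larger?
62.4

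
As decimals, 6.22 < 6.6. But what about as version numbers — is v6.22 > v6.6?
True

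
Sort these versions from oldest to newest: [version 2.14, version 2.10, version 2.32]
[version 2.10, version 2.14, version 2.32]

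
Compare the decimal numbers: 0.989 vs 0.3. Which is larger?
0.989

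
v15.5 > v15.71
False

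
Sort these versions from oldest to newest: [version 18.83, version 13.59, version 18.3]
[version 13.59, version 18.3, version 18.83]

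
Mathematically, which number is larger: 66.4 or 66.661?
66.661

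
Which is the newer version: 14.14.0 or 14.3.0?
14.14.0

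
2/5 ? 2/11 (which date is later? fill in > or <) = <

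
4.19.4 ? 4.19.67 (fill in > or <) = <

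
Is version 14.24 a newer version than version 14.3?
Yes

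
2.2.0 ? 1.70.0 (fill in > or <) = >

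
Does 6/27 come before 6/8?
No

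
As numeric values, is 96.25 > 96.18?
True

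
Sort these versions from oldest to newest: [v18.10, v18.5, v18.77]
[v18.5, v18.10, v18.77]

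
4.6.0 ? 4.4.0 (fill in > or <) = >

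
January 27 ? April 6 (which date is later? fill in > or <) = <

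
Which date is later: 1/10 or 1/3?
1/10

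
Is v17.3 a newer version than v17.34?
No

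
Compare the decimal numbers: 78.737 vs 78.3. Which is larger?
78.737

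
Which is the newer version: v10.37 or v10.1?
v10.37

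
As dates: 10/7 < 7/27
False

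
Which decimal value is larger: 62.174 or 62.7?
62.7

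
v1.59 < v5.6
True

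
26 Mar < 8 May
True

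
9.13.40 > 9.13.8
True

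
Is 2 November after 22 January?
Yes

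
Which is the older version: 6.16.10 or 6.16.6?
6.16.6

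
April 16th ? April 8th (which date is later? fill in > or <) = >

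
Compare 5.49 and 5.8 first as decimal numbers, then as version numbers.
As decimals: 5.49 < 5.8. As versions: v5.49 > v5.8 (minor version 49 > 8).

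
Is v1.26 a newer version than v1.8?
Yes. Version numbers are compared segment by segment as integers, not as decimals: minor version 26 > 8, so v1.26 > v1.8 (even though the decimal 1.26 < 1.8).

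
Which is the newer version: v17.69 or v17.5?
v17.69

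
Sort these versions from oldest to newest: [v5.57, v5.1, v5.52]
[v5.1, v5.52, v5.57]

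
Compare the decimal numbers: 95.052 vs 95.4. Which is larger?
95.4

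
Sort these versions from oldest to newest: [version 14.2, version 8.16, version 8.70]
[version 8.16, version 8.70, version 14.2]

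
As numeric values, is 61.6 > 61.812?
False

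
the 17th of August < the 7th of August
False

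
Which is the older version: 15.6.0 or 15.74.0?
15.6.0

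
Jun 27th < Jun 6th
False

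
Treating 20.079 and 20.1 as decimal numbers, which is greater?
20.1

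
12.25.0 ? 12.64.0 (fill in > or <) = <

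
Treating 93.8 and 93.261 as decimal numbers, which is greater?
93.8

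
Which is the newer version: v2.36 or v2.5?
v2.36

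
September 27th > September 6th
True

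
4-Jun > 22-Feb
True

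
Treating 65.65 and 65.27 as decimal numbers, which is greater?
65.65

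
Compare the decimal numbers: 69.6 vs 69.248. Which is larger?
69.6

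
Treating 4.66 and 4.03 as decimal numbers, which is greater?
4.66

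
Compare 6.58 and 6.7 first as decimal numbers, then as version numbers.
As decimals: 6.58 < 6.7. As versions: v6.58 > v6.7 (minor version 58 > 7).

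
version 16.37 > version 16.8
True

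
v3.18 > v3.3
True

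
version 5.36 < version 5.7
False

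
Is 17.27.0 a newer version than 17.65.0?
No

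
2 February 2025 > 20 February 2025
False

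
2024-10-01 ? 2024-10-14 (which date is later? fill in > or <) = <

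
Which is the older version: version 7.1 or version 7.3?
version 7.1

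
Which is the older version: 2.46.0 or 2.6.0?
2.6.0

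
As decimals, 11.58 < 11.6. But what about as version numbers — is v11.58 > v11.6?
True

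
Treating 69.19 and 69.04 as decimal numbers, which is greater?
69.19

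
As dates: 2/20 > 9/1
False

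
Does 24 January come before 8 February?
Yes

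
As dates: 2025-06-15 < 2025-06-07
False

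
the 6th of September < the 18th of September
True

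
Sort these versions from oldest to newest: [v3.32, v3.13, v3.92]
[v3.13, v3.32, v3.92]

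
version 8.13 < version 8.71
True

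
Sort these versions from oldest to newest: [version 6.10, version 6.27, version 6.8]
[version 6.8, version 6.10, version 6.27]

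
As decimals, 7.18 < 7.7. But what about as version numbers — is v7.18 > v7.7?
True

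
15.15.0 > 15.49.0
False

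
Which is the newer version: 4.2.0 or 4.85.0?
4.85.0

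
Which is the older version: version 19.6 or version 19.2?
version 19.2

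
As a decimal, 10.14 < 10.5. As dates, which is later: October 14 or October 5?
October 14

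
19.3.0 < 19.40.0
True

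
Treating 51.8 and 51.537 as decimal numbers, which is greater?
51.8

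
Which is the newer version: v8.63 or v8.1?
v8.63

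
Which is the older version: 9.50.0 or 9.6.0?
9.6.0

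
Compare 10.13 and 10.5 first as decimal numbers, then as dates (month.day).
As decimals: 10.13 < 10.5. As dates: 10/13 is later than 10/5 (day 13 > day 5).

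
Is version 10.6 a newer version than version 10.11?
No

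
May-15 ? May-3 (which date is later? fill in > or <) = >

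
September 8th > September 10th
False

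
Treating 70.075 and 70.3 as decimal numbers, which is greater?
70.3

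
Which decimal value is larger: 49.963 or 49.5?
49.963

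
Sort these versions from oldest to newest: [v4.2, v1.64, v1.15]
[v1.15, v1.64, v4.2]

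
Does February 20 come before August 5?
Yes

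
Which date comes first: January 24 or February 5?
January 24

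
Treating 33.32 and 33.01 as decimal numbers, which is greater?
33.32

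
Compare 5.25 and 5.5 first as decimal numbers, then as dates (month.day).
As decimals: 5.25 < 5.5. As dates: 5/25 is later than 5/5 (day 25 > day 5).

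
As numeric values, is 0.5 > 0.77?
False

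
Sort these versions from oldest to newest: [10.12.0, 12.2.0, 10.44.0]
[10.12.0, 10.44.0, 12.2.0]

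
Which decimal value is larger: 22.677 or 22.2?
22.677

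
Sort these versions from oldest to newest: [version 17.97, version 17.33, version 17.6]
[version 17.6, version 17.33, version 17.97]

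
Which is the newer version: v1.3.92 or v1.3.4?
v1.3.92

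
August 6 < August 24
True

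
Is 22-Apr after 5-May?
No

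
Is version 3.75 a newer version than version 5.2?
No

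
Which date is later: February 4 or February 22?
February 22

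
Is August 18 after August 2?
Yes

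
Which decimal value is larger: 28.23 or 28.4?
28.4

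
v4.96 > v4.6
True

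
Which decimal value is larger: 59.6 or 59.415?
59.6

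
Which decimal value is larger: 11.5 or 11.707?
11.707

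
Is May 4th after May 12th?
No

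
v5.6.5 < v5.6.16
True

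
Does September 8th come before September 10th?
Yes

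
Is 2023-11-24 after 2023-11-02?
Yes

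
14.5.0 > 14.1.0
True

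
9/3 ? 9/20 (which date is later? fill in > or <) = <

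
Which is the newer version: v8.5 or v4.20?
v8.5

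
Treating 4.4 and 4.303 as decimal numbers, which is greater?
4.4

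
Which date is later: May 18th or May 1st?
May 18th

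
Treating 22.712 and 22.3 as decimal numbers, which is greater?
22.712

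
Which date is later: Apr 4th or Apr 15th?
Apr 15th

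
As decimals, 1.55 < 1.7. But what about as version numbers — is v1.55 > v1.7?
True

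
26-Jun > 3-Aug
False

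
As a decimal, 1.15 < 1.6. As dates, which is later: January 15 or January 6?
January 15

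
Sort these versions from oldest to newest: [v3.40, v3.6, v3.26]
[v3.6, v3.26, v3.40]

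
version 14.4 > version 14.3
True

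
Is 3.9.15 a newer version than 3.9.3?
Yes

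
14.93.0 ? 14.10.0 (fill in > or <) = >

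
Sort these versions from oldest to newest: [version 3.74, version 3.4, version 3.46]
[version 3.4, version 3.46, version 3.74]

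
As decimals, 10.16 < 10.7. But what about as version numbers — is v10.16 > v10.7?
True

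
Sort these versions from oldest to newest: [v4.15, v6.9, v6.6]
[v4.15, v6.6, v6.9]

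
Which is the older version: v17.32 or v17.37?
v17.32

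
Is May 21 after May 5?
Yes. Day 21 comes after day 5 in May — this is a date comparison, not a decimal one (the decimal 5.21 would be smaller than 5.5).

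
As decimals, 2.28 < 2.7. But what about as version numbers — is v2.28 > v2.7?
True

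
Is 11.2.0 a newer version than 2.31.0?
Yes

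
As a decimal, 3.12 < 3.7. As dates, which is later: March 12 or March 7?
March 12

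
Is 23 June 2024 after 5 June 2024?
Yes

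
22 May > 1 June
False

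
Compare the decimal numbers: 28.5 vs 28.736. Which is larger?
28.736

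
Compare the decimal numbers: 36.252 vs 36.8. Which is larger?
36.8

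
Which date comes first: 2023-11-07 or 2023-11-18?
2023-11-07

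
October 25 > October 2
True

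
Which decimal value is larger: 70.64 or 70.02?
70.64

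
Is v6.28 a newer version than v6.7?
Yes. Version numbers are compared segment by segment as integers, not as decimals: minor version 28 > 7, so v6.28 > v6.7 (even though the decimal 6.28 < 6.7).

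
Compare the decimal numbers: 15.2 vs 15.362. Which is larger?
15.362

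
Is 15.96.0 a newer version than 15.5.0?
Yes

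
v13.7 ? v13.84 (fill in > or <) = <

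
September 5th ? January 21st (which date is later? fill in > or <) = >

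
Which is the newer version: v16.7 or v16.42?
v16.42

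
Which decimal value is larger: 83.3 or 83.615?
83.615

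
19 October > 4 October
True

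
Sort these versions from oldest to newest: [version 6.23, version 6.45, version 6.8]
[version 6.8, version 6.23, version 6.45]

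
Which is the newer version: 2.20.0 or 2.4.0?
2.20.0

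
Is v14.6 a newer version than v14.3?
Yes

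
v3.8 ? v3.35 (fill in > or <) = <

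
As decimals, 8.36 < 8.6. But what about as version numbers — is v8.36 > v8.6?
True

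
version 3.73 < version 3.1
False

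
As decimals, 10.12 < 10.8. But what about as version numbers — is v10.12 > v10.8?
True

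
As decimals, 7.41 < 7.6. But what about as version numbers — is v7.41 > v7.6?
True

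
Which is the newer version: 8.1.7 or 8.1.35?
8.1.35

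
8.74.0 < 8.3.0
False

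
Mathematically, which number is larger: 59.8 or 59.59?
59.8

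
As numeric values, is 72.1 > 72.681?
False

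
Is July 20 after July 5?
Yes. Day 20 comes after day 5 in July — this is a date comparison, not a decimal one (the decimal 7.20 would be smaller than 7.5).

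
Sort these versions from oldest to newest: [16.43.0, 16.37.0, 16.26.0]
[16.26.0, 16.37.0, 16.43.0]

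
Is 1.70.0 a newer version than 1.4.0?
Yes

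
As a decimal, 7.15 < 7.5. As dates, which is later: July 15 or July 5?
July 15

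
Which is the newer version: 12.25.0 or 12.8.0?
12.25.0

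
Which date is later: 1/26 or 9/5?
9/5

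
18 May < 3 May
False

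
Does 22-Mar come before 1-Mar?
No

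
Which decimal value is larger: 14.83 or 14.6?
14.83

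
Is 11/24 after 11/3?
Yes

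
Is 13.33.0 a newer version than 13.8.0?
Yes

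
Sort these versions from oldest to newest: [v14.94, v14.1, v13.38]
[v13.38, v14.1, v14.94]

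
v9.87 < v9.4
False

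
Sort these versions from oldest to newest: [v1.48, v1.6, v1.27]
[v1.6, v1.27, v1.48]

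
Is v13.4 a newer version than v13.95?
No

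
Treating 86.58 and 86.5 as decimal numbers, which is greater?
86.58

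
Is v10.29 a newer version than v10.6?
Yes. Version numbers are compared segment by segment as integers, not as decimals: minor version 29 > 6, so v10.29 > v10.6 (even though the decimal 10.29 < 10.6).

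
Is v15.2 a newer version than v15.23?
No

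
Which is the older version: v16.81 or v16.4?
v16.4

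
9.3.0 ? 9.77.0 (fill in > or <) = <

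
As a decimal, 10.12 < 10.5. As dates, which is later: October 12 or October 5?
October 12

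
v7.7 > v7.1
True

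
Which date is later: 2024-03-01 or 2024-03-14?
2024-03-14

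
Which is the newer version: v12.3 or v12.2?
v12.3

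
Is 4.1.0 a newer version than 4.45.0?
No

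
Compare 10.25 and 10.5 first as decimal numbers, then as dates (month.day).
As decimals: 10.25 < 10.5. As dates: 10/25 is later than 10/5 (day 25 > day 5).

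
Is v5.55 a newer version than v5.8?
Yes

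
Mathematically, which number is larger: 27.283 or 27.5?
27.5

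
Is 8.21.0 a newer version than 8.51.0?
No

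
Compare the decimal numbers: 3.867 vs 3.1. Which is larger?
3.867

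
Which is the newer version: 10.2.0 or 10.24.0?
10.24.0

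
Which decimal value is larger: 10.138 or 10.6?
10.6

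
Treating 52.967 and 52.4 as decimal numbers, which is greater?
52.967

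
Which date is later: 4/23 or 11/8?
11/8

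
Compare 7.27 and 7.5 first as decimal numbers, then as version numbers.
As decimals: 7.27 < 7.5. As versions: v7.27 > v7.5 (minor version 27 > 5).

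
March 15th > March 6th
True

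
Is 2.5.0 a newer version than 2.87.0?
No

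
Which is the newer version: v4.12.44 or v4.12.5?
v4.12.44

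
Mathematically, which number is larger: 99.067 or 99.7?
99.7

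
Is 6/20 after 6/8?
Yes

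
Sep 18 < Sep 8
False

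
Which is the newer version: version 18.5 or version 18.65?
version 18.65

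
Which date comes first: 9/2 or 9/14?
9/2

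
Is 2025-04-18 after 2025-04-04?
Yes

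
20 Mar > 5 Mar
True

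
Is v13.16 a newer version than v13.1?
Yes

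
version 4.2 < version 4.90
True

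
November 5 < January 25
False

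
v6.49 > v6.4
True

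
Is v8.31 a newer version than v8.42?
No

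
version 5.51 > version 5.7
True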